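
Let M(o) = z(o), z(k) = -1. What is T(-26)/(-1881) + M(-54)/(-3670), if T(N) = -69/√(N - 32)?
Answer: 1/3670 - 23*I*√58/36366 ≈ 0.00027248 - 0.0048167*I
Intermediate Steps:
M(o) = -1
T(N) = -69/√(-32 + N)
T(-26)/(-1881) + M(-54)/(-3670) = -69/√(-32 - 26)/(-1881) - 1/(-3670) = -(-69)*I*√58/58*(-1/1881) - 1*(-1/3670) = -(-69)*I*√58/58*(-1/1881) + 1/3670 = (69*I*√58/58)*(-1/1881) + 1/3670 = -23*I*√58/36366 + 1/3670 = 1/3670 - 23*I*√58/36366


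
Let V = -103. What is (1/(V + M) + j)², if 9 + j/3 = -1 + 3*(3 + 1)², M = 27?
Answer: 75047569/5776 ≈ 12993.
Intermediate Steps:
j = 114 (j = -27 + 3*(-1 + 3*(3 + 1)²) = -27 + 3*(-1 + 3*4²) = -27 + 3*(-1 + 3*16) = -27 + 3*(-1 + 48) = -27 + 3*47 = -27 + 141 = 114)
(1/(V + M) + j)² = (1/(-103 + 27) + 114)² = (1/(-76) + 114)² = (-1/76 + 114)² = (8663/76)² = 75047569/5776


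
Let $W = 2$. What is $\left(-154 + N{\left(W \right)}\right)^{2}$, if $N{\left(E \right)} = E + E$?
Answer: $22500$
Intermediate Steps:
$N{\left(E \right)} = 2 E$
$\left(-154 + N{\left(W \right)}\right)^{2} = \left(-154 + 2 \cdot 2\right)^{2} = \left(-154 + 4\right)^{2} = \left(-150\right)^{2} = 22500$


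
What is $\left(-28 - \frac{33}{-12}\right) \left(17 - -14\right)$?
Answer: $- \frac{3131}{4} \approx -782.75$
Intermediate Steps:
$\left(-28 - \frac{33}{-12}\right) \left(17 - -14\right) = \left(-28 - - \frac{11}{4}\right) \left(17 + 14\right) = \left(-28 + \frac{11}{4}\right) 31 = \left(- \frac{101}{4}\right) 31 = - \frac{3131}{4}$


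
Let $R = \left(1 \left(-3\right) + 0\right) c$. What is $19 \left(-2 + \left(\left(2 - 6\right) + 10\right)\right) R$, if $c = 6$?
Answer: $-1368$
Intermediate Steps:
$R = -18$ ($R = \left(1 \left(-3\right) + 0\right) 6 = \left(-3 + 0\right) 6 = \left(-3\right) 6 = -18$)
$19 \left(-2 + \left(\left(2 - 6\right) + 10\right)\right) R = 19 \left(-2 + \left(\left(2 - 6\right) + 10\right)\right) \left(-18\right) = 19 \left(-2 + \left(-4 + 10\right)\right) \left(-18\right) = 19 \left(-2 + 6\right) \left(-18\right) = 19 \cdot 4 \left(-18\right) = 76 \left(-18\right) = -1368$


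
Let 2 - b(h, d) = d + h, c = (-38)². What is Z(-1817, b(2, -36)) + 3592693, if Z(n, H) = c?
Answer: 3594137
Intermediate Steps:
c = 1444
b(h, d) = 2 - d - h (b(h, d) = 2 - (d + h) = 2 + (-d - h) = 2 - d - h)
Z(n, H) = 1444
Z(-1817, b(2, -36)) + 3592693 = 1444 + 3592693 = 3594137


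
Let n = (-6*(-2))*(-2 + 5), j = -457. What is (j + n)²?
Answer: 177241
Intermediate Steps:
n = 36 (n = 12*3 = 36)
(j + n)² = (-457 + 36)² = (-421)² = 177241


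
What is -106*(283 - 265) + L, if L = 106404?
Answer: 104496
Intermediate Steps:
-106*(283 - 265) + L = -106*(283 - 265) + 106404 = -106*18 + 106404 = -1908 + 106404 = 104496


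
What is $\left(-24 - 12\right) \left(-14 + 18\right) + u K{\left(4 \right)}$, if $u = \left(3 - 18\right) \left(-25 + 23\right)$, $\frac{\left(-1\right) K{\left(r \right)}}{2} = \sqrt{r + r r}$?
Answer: $-144 - 120 \sqrt{5} \approx -412.33$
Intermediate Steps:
$K{\left(r \right)} = - 2 \sqrt{r + r^{2}}$ ($K{\left(r \right)} = - 2 \sqrt{r + r r} = - 2 \sqrt{r + r^{2}}$)
$u = 30$ ($u = \left(-15\right) \left(-2\right) = 30$)
$\left(-24 - 12\right) \left(-14 + 18\right) + u K{\left(4 \right)} = \left(-24 - 12\right) \left(-14 + 18\right) + 30 \left(- 2 \sqrt{4 \left(1 + 4\right)}\right) = \left(-36\right) 4 + 30 \left(- 2 \sqrt{4 \cdot 5}\right) = -144 + 30 \left(- 2 \sqrt{20}\right) = -144 + 30 \left(- 2 \cdot 2 \sqrt{5}\right) = -144 + 30 \left(- 4 \sqrt{5}\right) = -144 - 120 \sqrt{5}$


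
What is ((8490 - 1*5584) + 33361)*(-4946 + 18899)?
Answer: 506033451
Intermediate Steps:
((8490 - 1*5584) + 33361)*(-4946 + 18899) = ((8490 - 5584) + 33361)*13953 = (2906 + 33361)*13953 = 36267*13953 = 506033451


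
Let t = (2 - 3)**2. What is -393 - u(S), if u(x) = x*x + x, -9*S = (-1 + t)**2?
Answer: -393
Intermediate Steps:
t = 1 (t = (-1)**2 = 1)
S = 0 (S = -(-1 + 1)**2/9 = -1/9*0**2 = -1/9*0 = 0)
u(x) = x + x**2 (u(x) = x**2 + x = x + x**2)
-393 - u(S) = -393 - 0*(1 + 0) = -393 - 0 = -393 - 1*0 = -393 + 0 = -393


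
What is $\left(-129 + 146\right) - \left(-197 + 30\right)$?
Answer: $184$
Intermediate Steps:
$\left(-129 + 146\right) - \left(-197 + 30\right) = 17 - -167 = 17 + 167 = 184$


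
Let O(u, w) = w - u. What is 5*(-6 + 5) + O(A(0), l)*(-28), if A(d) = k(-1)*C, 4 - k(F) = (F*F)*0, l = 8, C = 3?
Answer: 107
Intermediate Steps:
k(F) = 4 (k(F) = 4 - F*F*0 = 4 - F²*0 = 4 - 1*0 = 4 + 0 = 4)
A(d) = 12 (A(d) = 4*3 = 12)
5*(-6 + 5) + O(A(0), l)*(-28) = 5*(-6 + 5) + (8 - 1*12)*(-28) = 5*(-1) + (8 - 12)*(-28) = -5 - 4*(-28) = -5 + 112 = 107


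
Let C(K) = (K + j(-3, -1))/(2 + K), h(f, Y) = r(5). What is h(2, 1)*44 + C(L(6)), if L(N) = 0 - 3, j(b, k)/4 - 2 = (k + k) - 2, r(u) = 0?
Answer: 11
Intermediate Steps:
h(f, Y) = 0
j(b, k) = 8*k (j(b, k) = 8 + 4*((k + k) - 2) = 8 + 4*(2*k - 2) = 8 + 4*(-2 + 2*k) = 8 + (-8 + 8*k) = 8*k)
L(N) = -3
C(K) = (-8 + K)/(2 + K) (C(K) = (K + 8*(-1))/(2 + K) = (K - 8)/(2 + K) = (-8 + K)/(2 + K))
h(2, 1)*44 + C(L(6)) = 0*44 + (-8 - 3)/(2 - 3) = 0 - 11/(-1) = 0 - 1*(-11) = 0 + 11 = 11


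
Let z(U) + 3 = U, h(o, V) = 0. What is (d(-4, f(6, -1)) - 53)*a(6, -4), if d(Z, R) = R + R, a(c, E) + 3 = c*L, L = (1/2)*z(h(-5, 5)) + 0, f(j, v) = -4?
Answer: 732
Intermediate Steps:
z(U) = -3 + U
L = -3/2 (L = (1/2)*(-3 + 0) + 0 = (1*(½))*(-3) + 0 = (½)*(-3) + 0 = -3/2 + 0 = -3/2 ≈ -1.5000)
a(c, E) = -3 - 3*c/2 (a(c, E) = -3 + c*(-3/2) = -3 - 3*c/2)
d(Z, R) = 2*R
(d(-4, f(6, -1)) - 53)*a(6, -4) = (2*(-4) - 53)*(-3 - 3/2*6) = (-8 - 53)*(-3 - 9) = -61*(-12) = 732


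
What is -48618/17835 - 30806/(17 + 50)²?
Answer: -255890404/26687105 ≈ -9.5885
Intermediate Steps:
-48618/17835 - 30806/(17 + 50)² = -48618*1/17835 - 30806/(67²) = -16206/5945 - 30806/4489 = -255890404/26687105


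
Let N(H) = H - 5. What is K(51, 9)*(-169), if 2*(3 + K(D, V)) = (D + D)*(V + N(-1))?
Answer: -25350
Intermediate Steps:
N(H) = -5 + H
K(D, V) = -3 + D*(-6 + V) (K(D, V) = -3 + ((D + D)*(V + (-5 - 1)))/2 = -3 + ((2*D)*(V - 6))/2 = -3 + ((2*D)*(-6 + V))/2 = -3 + (2*D*(-6 + V))/2 = -3 + D*(-6 + V))
K(51, 9)*(-169) = (-3 - 6*51 + 51*9)*(-169) = (-3 - 306 + 459)*(-169) = 150*(-169) = -25350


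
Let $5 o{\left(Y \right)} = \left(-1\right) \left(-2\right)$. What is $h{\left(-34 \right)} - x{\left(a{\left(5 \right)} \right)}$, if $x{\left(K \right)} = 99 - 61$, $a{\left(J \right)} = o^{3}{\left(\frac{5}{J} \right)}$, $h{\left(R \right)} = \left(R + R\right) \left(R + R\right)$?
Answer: $4586$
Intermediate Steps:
$h{\left(R \right)} = 4 R^{2}$ ($h{\left(R \right)} = 2 R 2 R = 4 R^{2}$)
$o{\left(Y \right)} = \frac{2}{5}$ ($o{\left(Y \right)} = \frac{\left(-1\right) \left(-2\right)}{5} = \frac{1}{5} \cdot 2 = \frac{2}{5}$)
$a{\left(J \right)} = \frac{8}{125}$ ($a{\left(J \right)} = \left(\frac{2}{5}\right)^{3} = \frac{8}{125}$)
$x{\left(K \right)} = 38$
$h{\left(-34 \right)} - x{\left(a{\left(5 \right)} \right)} = 4 \left(-34\right)^{2} - 38 = 4 \cdot 1156 - 38 = 4624 - 38 = 4586$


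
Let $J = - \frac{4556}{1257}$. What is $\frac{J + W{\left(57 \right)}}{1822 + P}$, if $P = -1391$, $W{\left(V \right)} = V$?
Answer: $\frac{67093}{541767} \approx 0.12384$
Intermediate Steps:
$J = - \frac{4556}{1257}$ ($J = \left(-4556\right) \frac{1}{1257} = - \frac{4556}{1257} \approx -3.6245$)
$\frac{J + W{\left(57 \right)}}{1822 + P} = \frac{- \frac{4556}{1257} + 57}{1822 - 1391} = \frac{67093}{1257 \cdot 431} = \frac{67093}{1257} \cdot \frac{1}{431} = \frac{67093}{541767}$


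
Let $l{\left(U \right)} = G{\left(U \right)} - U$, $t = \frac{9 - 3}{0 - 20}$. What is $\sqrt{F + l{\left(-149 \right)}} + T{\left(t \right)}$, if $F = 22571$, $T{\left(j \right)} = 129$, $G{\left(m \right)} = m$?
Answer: $129 + \sqrt{22571} \approx 279.24$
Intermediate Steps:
$t = - \frac{3}{10}$ ($t = \frac{6}{-20} = 6 \left(- \frac{1}{20}\right) = - \frac{3}{10} \approx -0.3$)
$l{\left(U \right)} = 0$ ($l{\left(U \right)} = U - U = 0$)
$\sqrt{F + l{\left(-149 \right)}} + T{\left(t \right)} = \sqrt{22571 + 0} + 129 = \sqrt{22571} + 129 = 129 + \sqrt{22571}$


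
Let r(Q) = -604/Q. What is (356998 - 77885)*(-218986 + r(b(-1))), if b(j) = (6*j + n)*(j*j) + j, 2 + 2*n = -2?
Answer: -549927970510/9 ≈ -6.1103e+10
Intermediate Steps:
n = -2 (n = -1 + (1/2)*(-2) = -1 - 1 = -2)
b(j) = j + j**2*(-2 + 6*j) (b(j) = (6*j - 2)*(j*j) + j = (-2 + 6*j)*j**2 + j = j**2*(-2 + 6*j) + j = j + j**2*(-2 + 6*j))
(356998 - 77885)*(-218986 + r(b(-1))) = (356998 - 77885)*(-218986 - 604*(-1/(1 - 2*(-1) + 6*(-1)**2))) = 279113*(-218986 - 604*(-1/(1 + 2 + 6*1))) = 279113*(-218986 - 604*(-1/(1 + 2 + 6))) = 279113*(-218986 - 604/((-1*9))) = 279113*(-218986 - 604/(-9)) = 279113*(-218986 - 604*(-1/9)) = 279113*(-218986 + 604/9) = 279113*(-1970270/9) = -549927970510/9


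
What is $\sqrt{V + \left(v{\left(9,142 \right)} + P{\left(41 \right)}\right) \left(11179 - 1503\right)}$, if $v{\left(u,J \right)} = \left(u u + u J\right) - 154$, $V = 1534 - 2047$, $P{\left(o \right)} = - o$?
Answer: $\sqrt{11262351} \approx 3355.9$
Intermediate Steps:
$V = -513$
$v{\left(u,J \right)} = -154 + u^{2} + J u$ ($v{\left(u,J \right)} = \left(u^{2} + J u\right) - 154 = -154 + u^{2} + J u$)
$\sqrt{V + \left(v{\left(9,142 \right)} + P{\left(41 \right)}\right) \left(11179 - 1503\right)} = \sqrt{-513 + \left(\left(-154 + 9^{2} + 142 \cdot 9\right) - 41\right) \left(11179 - 1503\right)} = \sqrt{-513 + \left(\left(-154 + 81 + 1278\right) - 41\right) 9676} = \sqrt{-513 + \left(1205 - 41\right) 9676} = \sqrt{-513 + 1164 \cdot 9676} = \sqrt{-513 + 11262864} = \sqrt{11262351}$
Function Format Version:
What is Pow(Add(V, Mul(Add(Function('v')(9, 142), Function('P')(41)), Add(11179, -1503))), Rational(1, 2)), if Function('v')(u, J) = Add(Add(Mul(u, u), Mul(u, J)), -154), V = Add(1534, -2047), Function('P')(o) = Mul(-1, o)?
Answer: Pow(11262351, Rational(1, 2)) ≈ 3355.9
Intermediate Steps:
V = -513
Function('v')(u, J) = Add(-154, Pow(u, 2), Mul(J, u)) (Function('v')(u, J) = Add(Add(Pow(u, 2), Mul(J, u)), -154) = Add(-154, Pow(u, 2), Mul(J, u)))
Pow(Add(V, Mul(Add(Function('v')(9, 142), Function('P')(41)), Add(11179, -1503))), Rational(1, 2)) = Pow(Add(-513, Mul(Add(Add(-154, Pow(9, 2), Mul(142, 9)), Mul(-1, 41)), Add(11179, -1503))), Rational(1, 2)) = Pow(Add(-513, Mul(Add(Add(-154, 81, 1278), -41), 9676)), Rational(1, 2)) = Pow(Add(-513, Mul(Add(1205, -41), 9676)), Rational(1, 2)) = Pow(Add(-513, Mul(1164, 9676)), Rational(1, 2)) = Pow(Add(-513, 11262864), Rational(1, 2)) = Pow(11262351, Rational(1, 2))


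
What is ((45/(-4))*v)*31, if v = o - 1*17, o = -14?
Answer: 43245/4 ≈ 10811.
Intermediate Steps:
v = -31 (v = -14 - 1*17 = -14 - 17 = -31)
((45/(-4))*v)*31 = ((45/(-4))*(-31))*31 = ((45*(-¼))*(-31))*31 = -45/4*(-31)*31 = (1395/4)*31 = 43245/4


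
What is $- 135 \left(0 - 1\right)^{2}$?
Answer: $-135$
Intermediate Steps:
$- 135 \left(0 - 1\right)^{2} = - 135 \left(-1\right)^{2} = \left(-135\right) 1 = -135$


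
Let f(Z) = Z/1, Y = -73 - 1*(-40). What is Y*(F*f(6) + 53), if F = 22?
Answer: -6105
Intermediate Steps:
Y = -33 (Y = -73 + 40 = -33)
f(Z) = Z (f(Z) = Z*1 = Z)
Y*(F*f(6) + 53) = -33*(22*6 + 53) = -33*(132 + 53) = -33*185 = -6105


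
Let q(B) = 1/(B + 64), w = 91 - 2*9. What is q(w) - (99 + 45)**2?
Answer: -2840831/137 ≈ -20736.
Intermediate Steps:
w = 73 (w = 91 - 18 = 73)
q(B) = 1/(64 + B)
q(w) - (99 + 45)**2 = 1/(64 + 73) - (99 + 45)**2 = 1/137 - 1*144**2 = 1/137 - 1*20736 = 1/137 - 20736 = -2840831/137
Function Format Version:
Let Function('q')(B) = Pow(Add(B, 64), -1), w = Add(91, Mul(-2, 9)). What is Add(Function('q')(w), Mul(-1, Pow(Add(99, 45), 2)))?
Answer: Rational(-2840831, 137) ≈ -20736.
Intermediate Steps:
w = 73 (w = Add(91, -18) = 73)
Function('q')(B) = Pow(Add(64, B), -1)
Add(Function('q')(w), Mul(-1, Pow(Add(99, 45), 2))) = Add(Pow(Add(64, 73), -1), Mul(-1, Pow(Add(99, 45), 2))) = Add(Pow(137, -1), Mul(-1, Pow(144, 2))) = Add(Rational(1, 137), Mul(-1, 20736)) = Add(Rational(1, 137), -20736) = Rational(-2840831, 137)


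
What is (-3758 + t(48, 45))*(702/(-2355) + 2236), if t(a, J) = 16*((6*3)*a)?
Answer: 17666091716/785 ≈ 2.2505e+7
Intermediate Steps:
t(a, J) = 288*a (t(a, J) = 16*(18*a) = 288*a)
(-3758 + t(48, 45))*(702/(-2355) + 2236) = (-3758 + 288*48)*(702/(-2355) + 2236) = (-3758 + 13824)*(702*(-1/2355) + 2236) = 10066*(-234/785 + 2236) = 10066*(1755026/785) = 17666091716/785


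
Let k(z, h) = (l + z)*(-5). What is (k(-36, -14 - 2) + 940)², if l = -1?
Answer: 1265625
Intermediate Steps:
k(z, h) = 5 - 5*z (k(z, h) = (-1 + z)*(-5) = 5 - 5*z)
(k(-36, -14 - 2) + 940)² = ((5 - 5*(-36)) + 940)² = ((5 + 180) + 940)² = (185 + 940)² = 1125² = 1265625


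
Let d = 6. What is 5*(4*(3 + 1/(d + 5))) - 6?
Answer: 614/11 ≈ 55.818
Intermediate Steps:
5*(4*(3 + 1/(d + 5))) - 6 = 5*(4*(3 + 1/(6 + 5))) - 6 = 5*(4*(3 + 1/11)) - 6 = 5*(4*(34/11)) - 6 = 5*(136/11) - 6 = 680/11 - 6 = 614/11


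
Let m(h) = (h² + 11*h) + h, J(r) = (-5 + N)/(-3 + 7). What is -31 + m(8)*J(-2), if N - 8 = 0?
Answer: 89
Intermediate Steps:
N = 8 (N = 8 + 0 = 8)
J(r) = ¾ (J(r) = (-5 + 8)/(-3 + 7) = 3/4 = 3*(¼) = ¾)
m(h) = h² + 12*h
-31 + m(8)*J(-2) = -31 + (8*(12 + 8))*(¾) = -31 + (8*20)*(¾) = -31 + 160*(¾) = -31 + 120 = 89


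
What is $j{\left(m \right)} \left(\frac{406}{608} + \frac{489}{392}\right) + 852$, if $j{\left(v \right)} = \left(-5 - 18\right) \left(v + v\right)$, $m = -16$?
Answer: $\frac{2105546}{931} \approx 2261.6$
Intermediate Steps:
$j{\left(v \right)} = - 46 v$ ($j{\left(v \right)} = - 23 \cdot 2 v = - 46 v$)
$j{\left(m \right)} \left(\frac{406}{608} + \frac{489}{392}\right) + 852 = \left(-46\right) \left(-16\right) \left(\frac{406}{608} + \frac{489}{392}\right) + 852 = 736 \left(406 \cdot \frac{1}{608} + 489 \cdot \frac{1}{392}\right) + 852 = 736 \left(\frac{203}{304} + \frac{489}{392}\right) + 852 = 736 \cdot \frac{28529}{14896} + 852 = \frac{1312334}{931} + 852 = \frac{2105546}{931}$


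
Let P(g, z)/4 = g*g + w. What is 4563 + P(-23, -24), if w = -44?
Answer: 6503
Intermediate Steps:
P(g, z) = -176 + 4*g² (P(g, z) = 4*(g*g - 44) = 4*(g² - 44) = 4*(-44 + g²) = -176 + 4*g²)
4563 + P(-23, -24) = 4563 + (-176 + 4*(-23)²) = 4563 + (-176 + 4*529) = 4563 + (-176 + 2116) = 4563 + 1940 = 6503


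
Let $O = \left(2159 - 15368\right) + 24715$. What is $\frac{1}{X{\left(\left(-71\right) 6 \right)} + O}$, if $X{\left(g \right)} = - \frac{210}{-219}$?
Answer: $\frac{73}{840008} \approx 8.6904 \cdot 10^{-5}$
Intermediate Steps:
$O = 11506$ ($O = -13209 + 24715 = 11506$)
$X{\left(g \right)} = \frac{70}{73}$ ($X{\left(g \right)} = \left(-210\right) \left(- \frac{1}{219}\right) = \frac{70}{73}$)
$\frac{1}{X{\left(\left(-71\right) 6 \right)} + O} = \frac{1}{\frac{70}{73} + 11506} = \frac{1}{\frac{840008}{73}} = \frac{73}{840008}$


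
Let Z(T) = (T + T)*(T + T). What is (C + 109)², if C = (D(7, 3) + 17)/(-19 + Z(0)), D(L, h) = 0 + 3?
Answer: 4206601/361 ≈ 11653.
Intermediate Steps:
D(L, h) = 3
Z(T) = 4*T² (Z(T) = (2*T)*(2*T) = 4*T²)
C = -20/19 (C = (3 + 17)/(-19 + 4*0²) = 20/(-19 + 4*0) = 20/(-19 + 0) = 20/(-19) = 20*(-1/19) = -20/19 ≈ -1.0526)
(C + 109)² = (-20/19 + 109)² = (2051/19)² = 4206601/361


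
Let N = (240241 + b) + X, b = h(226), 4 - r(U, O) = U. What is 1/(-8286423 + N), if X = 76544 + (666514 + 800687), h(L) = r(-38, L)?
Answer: -1/6502395 ≈ -1.5379e-7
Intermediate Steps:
r(U, O) = 4 - U
h(L) = 42 (h(L) = 4 - 1*(-38) = 4 + 38 = 42)
b = 42
X = 1543745 (X = 76544 + 1467201 = 1543745)
N = 1784028 (N = (240241 + 42) + 1543745 = 240283 + 1543745 = 1784028)
1/(-8286423 + N) = 1/(-8286423 + 1784028) = 1/(-6502395) = -1/6502395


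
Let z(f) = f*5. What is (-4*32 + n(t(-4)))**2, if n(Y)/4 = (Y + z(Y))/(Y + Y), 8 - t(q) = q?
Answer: 13456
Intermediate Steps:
z(f) = 5*f
t(q) = 8 - q
n(Y) = 12 (n(Y) = 4*((Y + 5*Y)/(Y + Y)) = 4*((6*Y)/((2*Y))) = 4*((6*Y)*(1/(2*Y))) = 4*3 = 12)
(-4*32 + n(t(-4)))**2 = (-4*32 + 12)**2 = (-128 + 12)**2 = (-116)**2 = 13456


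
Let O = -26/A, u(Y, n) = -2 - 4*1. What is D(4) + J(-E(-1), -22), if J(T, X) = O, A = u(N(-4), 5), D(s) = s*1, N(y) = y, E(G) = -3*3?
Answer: 25/3 ≈ 8.3333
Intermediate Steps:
E(G) = -9
u(Y, n) = -6 (u(Y, n) = -2 - 4 = -6)
D(s) = s
A = -6
O = 13/3 (O = -26/(-6) = -26*(-⅙) = 13/3 ≈ 4.3333)
J(T, X) = 13/3
D(4) + J(-E(-1), -22) = 4 + 13/3 = 25/3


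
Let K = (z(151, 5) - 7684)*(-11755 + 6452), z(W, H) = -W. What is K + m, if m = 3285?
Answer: 41552290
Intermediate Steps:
K = 41549005 (K = (-1*151 - 7684)*(-11755 + 6452) = (-151 - 7684)*(-5303) = -7835*(-5303) = 41549005)
K + m = 41549005 + 3285 = 41552290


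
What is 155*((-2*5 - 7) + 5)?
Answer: -1860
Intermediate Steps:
155*((-2*5 - 7) + 5) = 155*((-10 - 7) + 5) = 155*(-17 + 5) = 155*(-12) = -1860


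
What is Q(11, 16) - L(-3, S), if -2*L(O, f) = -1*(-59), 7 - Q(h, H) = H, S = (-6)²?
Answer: 41/2 ≈ 20.500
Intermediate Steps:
S = 36
Q(h, H) = 7 - H
L(O, f) = -59/2 (L(O, f) = -(-1)*(-59)/2 = -½*59 = -59/2)
Q(11, 16) - L(-3, S) = (7 - 1*16) - 1*(-59/2) = (7 - 16) + 59/2 = -9 + 59/2 = 41/2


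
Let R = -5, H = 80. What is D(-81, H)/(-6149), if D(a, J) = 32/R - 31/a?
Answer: 2437/2490345 ≈ 0.00097858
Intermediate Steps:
D(a, J) = -32/5 - 31/a (D(a, J) = 32/(-5) - 31/a = 32*(-1/5) - 31/a = -32/5 - 31/a)
D(-81, H)/(-6149) = (-32/5 - 31/(-81))/(-6149) = (-32/5 - 31*(-1/81))*(-1/6149) = (-32/5 + 31/81)*(-1/6149) = -2437/405*(-1/6149) = 2437/2490345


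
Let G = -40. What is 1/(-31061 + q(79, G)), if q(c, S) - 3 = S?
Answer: -1/31098 ≈ -3.2156e-5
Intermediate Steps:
q(c, S) = 3 + S
1/(-31061 + q(79, G)) = 1/(-31061 + (3 - 40)) = 1/(-31061 - 37) = 1/(-31098) = -1/31098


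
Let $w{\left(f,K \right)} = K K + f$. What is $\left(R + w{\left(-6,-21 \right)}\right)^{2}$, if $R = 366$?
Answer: $641601$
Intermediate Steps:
$w{\left(f,K \right)} = f + K^{2}$ ($w{\left(f,K \right)} = K^{2} + f = f + K^{2}$)
$\left(R + w{\left(-6,-21 \right)}\right)^{2} = \left(366 - \left(6 - \left(-21\right)^{2}\right)\right)^{2} = \left(366 + \left(-6 + 441\right)\right)^{2} = \left(366 + 435\right)^{2} = 801^{2} = 641601$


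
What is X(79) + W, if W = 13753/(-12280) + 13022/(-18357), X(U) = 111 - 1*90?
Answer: 4321529179/225423960 ≈ 19.171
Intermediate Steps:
X(U) = 21 (X(U) = 111 - 90 = 21)
W = -412373981/225423960 (W = 13753*(-1/12280) + 13022*(-1/18357) = -13753/12280 - 13022/18357 = -412373981/225423960 ≈ -1.8293)
X(79) + W = 21 - 412373981/225423960 = 4321529179/225423960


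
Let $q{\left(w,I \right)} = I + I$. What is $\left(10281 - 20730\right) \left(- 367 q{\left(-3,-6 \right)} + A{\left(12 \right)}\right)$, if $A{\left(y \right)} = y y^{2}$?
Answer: $-64073268$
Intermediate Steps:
$A{\left(y \right)} = y^{3}$
$q{\left(w,I \right)} = 2 I$
$\left(10281 - 20730\right) \left(- 367 q{\left(-3,-6 \right)} + A{\left(12 \right)}\right) = \left(10281 - 20730\right) \left(- 367 \cdot 2 \left(-6\right) + 12^{3}\right) = - 10449 \left(\left(-367\right) \left(-12\right) + 1728\right) = - 10449 \left(4404 + 1728\right) = \left(-10449\right) 6132 = -64073268$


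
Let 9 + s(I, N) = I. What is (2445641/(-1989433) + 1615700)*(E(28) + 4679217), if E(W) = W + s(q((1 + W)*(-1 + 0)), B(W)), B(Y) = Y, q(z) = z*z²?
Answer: 14962188534555418773/1989433 ≈ 7.5208e+12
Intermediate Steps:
q(z) = z³
s(I, N) = -9 + I
E(W) = -9 + W + (-1 - W)³ (E(W) = W + (-9 + ((1 + W)*(-1 + 0))³) = W + (-9 + ((1 + W)*(-1))³) = W + (-9 + (-1 - W)³) = -9 + W + (-1 - W)³)
(2445641/(-1989433) + 1615700)*(E(28) + 4679217) = (2445641/(-1989433) + 1615700)*((-9 + 28 - (1 + 28)³) + 4679217) = (2445641*(-1/1989433) + 1615700)*((-9 + 28 - 1*29³) + 4679217) = (-2445641/1989433 + 1615700)*((-9 + 28 - 1*24389) + 4679217) = 3214324452459*((-9 + 28 - 24389) + 4679217)/1989433 = 3214324452459*(-24370 + 4679217)/1989433 = (3214324452459/1989433)*4654847 = 14962188534555418773/1989433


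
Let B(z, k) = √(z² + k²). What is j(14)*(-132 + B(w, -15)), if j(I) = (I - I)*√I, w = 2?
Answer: 0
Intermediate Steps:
j(I) = 0 (j(I) = 0*√I = 0)
B(z, k) = √(k² + z²)
j(14)*(-132 + B(w, -15)) = 0*(-132 + √((-15)² + 2²)) = 0*(-132 + √(225 + 4)) = 0*(-132 + √229) = 0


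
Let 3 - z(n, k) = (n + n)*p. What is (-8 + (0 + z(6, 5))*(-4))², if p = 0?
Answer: 400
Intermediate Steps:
z(n, k) = 3 (z(n, k) = 3 - (n + n)*0 = 3 - 2*n*0 = 3 - 1*0 = 3 + 0 = 3)
(-8 + (0 + z(6, 5))*(-4))² = (-8 + (0 + 3)*(-4))² = (-8 + 3*(-4))² = (-8 - 12)² = (-20)² = 400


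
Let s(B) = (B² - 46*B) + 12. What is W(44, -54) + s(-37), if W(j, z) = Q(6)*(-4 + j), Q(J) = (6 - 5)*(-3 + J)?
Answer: 3203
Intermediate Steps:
s(B) = 12 + B² - 46*B
Q(J) = -3 + J (Q(J) = 1*(-3 + J) = -3 + J)
W(j, z) = -12 + 3*j (W(j, z) = (-3 + 6)*(-4 + j) = 3*(-4 + j) = -12 + 3*j)
W(44, -54) + s(-37) = (-12 + 3*44) + (12 + (-37)² - 46*(-37)) = (-12 + 132) + (12 + 1369 + 1702) = 120 + 3083 = 3203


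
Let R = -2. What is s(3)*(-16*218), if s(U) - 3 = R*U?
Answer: 10464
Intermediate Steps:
s(U) = 3 - 2*U
s(3)*(-16*218) = (3 - 2*3)*(-16*218) = (3 - 6)*(-3488) = -3*(-3488) = 10464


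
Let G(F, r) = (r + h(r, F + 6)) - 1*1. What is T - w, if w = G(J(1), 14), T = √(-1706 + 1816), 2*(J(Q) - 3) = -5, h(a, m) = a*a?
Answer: -209 + √110 ≈ -198.51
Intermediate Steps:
h(a, m) = a²
J(Q) = ½ (J(Q) = 3 + (½)*(-5) = 3 - 5/2 = ½)
T = √110 ≈ 10.488
G(F, r) = -1 + r + r² (G(F, r) = (r + r²) - 1*1 = (r + r²) - 1 = -1 + r + r²)
w = 209 (w = -1 + 14 + 14² = -1 + 14 + 196 = 209)
T - w = √110 - 1*209 = √110 - 209 = -209 + √110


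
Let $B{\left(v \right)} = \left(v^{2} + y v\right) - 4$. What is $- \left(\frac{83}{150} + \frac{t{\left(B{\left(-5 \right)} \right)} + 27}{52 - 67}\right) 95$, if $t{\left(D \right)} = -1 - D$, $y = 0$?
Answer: $- \frac{209}{10} \approx -20.9$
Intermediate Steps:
$B{\left(v \right)} = -4 + v^{2}$ ($B{\left(v \right)} = \left(v^{2} + 0 v\right) - 4 = \left(v^{2} + 0\right) - 4 = v^{2} - 4 = -4 + v^{2}$)
$- \left(\frac{83}{150} + \frac{t{\left(B{\left(-5 \right)} \right)} + 27}{52 - 67}\right) 95 = - \left(\frac{83}{150} + \frac{\left(-1 - \left(-4 + \left(-5\right)^{2}\right)\right) + 27}{52 - 67}\right) 95 = - \left(83 \cdot \frac{1}{150} + \frac{\left(-1 - \left(-4 + 25\right)\right) + 27}{-15}\right) 95 = - \left(\frac{83}{150} + \left(\left(-1 - 21\right) + 27\right) \left(- \frac{1}{15}\right)\right) 95 = - \left(\frac{83}{150} + \left(-22 + 27\right) \left(- \frac{1}{15}\right)\right) 95 = - \left(\frac{83}{150} + 5 \left(- \frac{1}{15}\right)\right) 95 = - \left(\frac{83}{150} - \frac{1}{3}\right) 95 = - \frac{11 \cdot 95}{50} = \left(-1\right) \frac{209}{10} = - \frac{209}{10}$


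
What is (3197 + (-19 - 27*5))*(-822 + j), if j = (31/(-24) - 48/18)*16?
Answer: -8082208/3 ≈ -2.6941e+6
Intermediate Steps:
j = -190/3 (j = (31*(-1/24) - 48*1/18)*16 = (-31/24 - 8/3)*16 = -95/24*16 = -190/3 ≈ -63.333)
(3197 + (-19 - 27*5))*(-822 + j) = (3197 + (-19 - 27*5))*(-822 - 190/3) = (3197 + (-19 - 135))*(-2656/3) = (3197 - 154)*(-2656/3) = 3043*(-2656/3) = -8082208/3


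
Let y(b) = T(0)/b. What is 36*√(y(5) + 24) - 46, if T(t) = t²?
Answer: -46 + 72*√6 ≈ 130.36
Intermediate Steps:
y(b) = 0 (y(b) = 0²/b = 0/b = 0)
36*√(y(5) + 24) - 46 = 36*√(0 + 24) - 46 = 36*√24 - 46 = 36*(2*√6) - 46 = 72*√6 - 46 = -46 + 72*√6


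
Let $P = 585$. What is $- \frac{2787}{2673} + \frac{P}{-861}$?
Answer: $- \frac{440368}{255717} \approx -1.7221$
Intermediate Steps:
$- \frac{2787}{2673} + \frac{P}{-861} = - \frac{2787}{2673} + \frac{585}{-861} = \left(-2787\right) \frac{1}{2673} + 585 \left(- \frac{1}{861}\right) = - \frac{929}{891} - \frac{195}{287} = - \frac{440368}{255717}$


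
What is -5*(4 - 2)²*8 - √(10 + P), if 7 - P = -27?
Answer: -160 - 2*√11 ≈ -166.63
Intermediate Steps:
P = 34 (P = 7 - 1*(-27) = 7 + 27 = 34)
-5*(4 - 2)²*8 - √(10 + P) = -5*(4 - 2)²*8 - √(10 + 34) = -5*2²*8 - √44 = -5*4*8 - 2*√11 = -20*8 - 2*√11 = -160 - 2*√11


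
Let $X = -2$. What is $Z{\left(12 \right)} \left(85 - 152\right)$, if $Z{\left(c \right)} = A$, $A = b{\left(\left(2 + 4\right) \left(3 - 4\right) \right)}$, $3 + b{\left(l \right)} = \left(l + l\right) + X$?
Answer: $1139$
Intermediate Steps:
$b{\left(l \right)} = -5 + 2 l$ ($b{\left(l \right)} = -3 + \left(\left(l + l\right) - 2\right) = -3 + \left(2 l - 2\right) = -3 + \left(-2 + 2 l\right) = -5 + 2 l$)
$A = -17$ ($A = -5 + 2 \left(2 + 4\right) \left(3 - 4\right) = -5 + 2 \cdot 6 \left(-1\right) = -5 + 2 \left(-6\right) = -5 - 12 = -17$)
$Z{\left(c \right)} = -17$
$Z{\left(12 \right)} \left(85 - 152\right) = - 17 \left(85 - 152\right) = \left(-17\right) \left(-67\right) = 1139$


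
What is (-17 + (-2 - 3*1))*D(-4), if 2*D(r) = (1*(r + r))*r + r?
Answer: -308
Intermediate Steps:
D(r) = r² + r/2 (D(r) = ((1*(r + r))*r + r)/2 = ((1*(2*r))*r + r)/2 = ((2*r)*r + r)/2 = (2*r² + r)/2 = (r + 2*r²)/2 = r² + r/2)
(-17 + (-2 - 3*1))*D(-4) = (-17 + (-2 - 3*1))*(-4*(½ - 4)) = (-17 + (-2 - 3))*(-4*(-7/2)) = (-17 - 5)*14 = -22*14 = -308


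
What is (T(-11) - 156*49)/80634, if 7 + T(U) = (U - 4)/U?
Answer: -42073/443487 ≈ -0.094869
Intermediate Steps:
T(U) = -7 + (-4 + U)/U (T(U) = -7 + (U - 4)/U = -7 + (-4 + U)/U)
(T(-11) - 156*49)/80634 = ((-6 - 4/(-11)) - 156*49)/80634 = ((-6 - 4*(-1/11)) - 7644)*(1/80634) = ((-6 + 4/11) - 7644)*(1/80634) = (-62/11 - 7644)*(1/80634) = -84146/11*1/80634 = -42073/443487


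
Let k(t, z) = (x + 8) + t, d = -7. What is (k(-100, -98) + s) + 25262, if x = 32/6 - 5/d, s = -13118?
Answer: 253219/21 ≈ 12058.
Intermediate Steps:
x = 127/21 (x = 32/6 - 5/(-7) = 32*(⅙) - 5*(-⅐) = 16/3 + 5/7 = 127/21 ≈ 6.0476)
k(t, z) = 295/21 + t (k(t, z) = (127/21 + 8) + t = 295/21 + t)
(k(-100, -98) + s) + 25262 = ((295/21 - 100) - 13118) + 25262 = (-1805/21 - 13118) + 25262 = -277283/21 + 25262 = 253219/21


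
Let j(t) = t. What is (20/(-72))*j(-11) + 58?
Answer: 1099/18 ≈ 61.056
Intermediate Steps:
(20/(-72))*j(-11) + 58 = (20/(-72))*(-11) + 58 = (20*(-1/72))*(-11) + 58 = -5/18*(-11) + 58 = 55/18 + 58 = 1099/18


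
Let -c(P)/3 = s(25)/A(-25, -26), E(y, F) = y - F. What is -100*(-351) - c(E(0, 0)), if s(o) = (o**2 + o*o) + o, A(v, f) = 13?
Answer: 460125/13 ≈ 35394.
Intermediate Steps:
s(o) = o + 2*o**2 (s(o) = (o**2 + o**2) + o = 2*o**2 + o = o + 2*o**2)
c(P) = -3825/13 (c(P) = -3*25*(1 + 2*25)/13 = -3*25*(1 + 50)/13 = -3*25*51/13 = -3825/13)
-100*(-351) - c(E(0, 0)) = -100*(-351) - 1*(-3825/13) = 35100 + 3825/13 = 460125/13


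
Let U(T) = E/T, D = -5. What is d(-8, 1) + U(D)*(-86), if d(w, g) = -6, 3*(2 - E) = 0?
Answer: 142/5 ≈ 28.400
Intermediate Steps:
E = 2 (E = 2 - 1/3*0 = 2 + 0 = 2)
U(T) = 2/T
d(-8, 1) + U(D)*(-86) = -6 + (2/(-5))*(-86) = -6 + (2*(-1/5))*(-86) = -6 - 2/5*(-86) = -6 + 172/5 = 142/5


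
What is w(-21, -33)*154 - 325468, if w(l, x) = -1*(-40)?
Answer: -319308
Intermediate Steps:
w(l, x) = 40
w(-21, -33)*154 - 325468 = 40*154 - 325468 = 6160 - 325468 = -319308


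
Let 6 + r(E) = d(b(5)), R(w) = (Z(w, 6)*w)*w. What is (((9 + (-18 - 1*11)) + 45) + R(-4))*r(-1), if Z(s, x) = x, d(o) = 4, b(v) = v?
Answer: -242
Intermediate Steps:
R(w) = 6*w² (R(w) = (6*w)*w = 6*w²)
r(E) = -2 (r(E) = -6 + 4 = -2)
(((9 + (-18 - 1*11)) + 45) + R(-4))*r(-1) = (((9 + (-18 - 1*11)) + 45) + 6*(-4)²)*(-2) = (((9 + (-18 - 11)) + 45) + 6*16)*(-2) = (((9 - 29) + 45) + 96)*(-2) = ((-20 + 45) + 96)*(-2) = (25 + 96)*(-2) = 121*(-2) = -242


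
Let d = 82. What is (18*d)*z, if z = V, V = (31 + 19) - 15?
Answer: 51660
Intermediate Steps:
V = 35 (V = 50 - 15 = 35)
z = 35
(18*d)*z = (18*82)*35 = 1476*35 = 51660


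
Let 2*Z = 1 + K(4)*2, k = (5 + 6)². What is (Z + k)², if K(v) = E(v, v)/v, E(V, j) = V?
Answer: 60025/4 ≈ 15006.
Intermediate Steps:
k = 121 (k = 11² = 121)
K(v) = 1 (K(v) = v/v = 1)
Z = 3/2 (Z = (1 + 1*2)/2 = (1 + 2)/2 = (½)*3 = 3/2 ≈ 1.5000)
(Z + k)² = (3/2 + 121)² = (245/2)² = 60025/4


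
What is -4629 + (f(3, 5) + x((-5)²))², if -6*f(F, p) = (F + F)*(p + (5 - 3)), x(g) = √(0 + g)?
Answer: -4625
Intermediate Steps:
x(g) = √g
f(F, p) = -F*(2 + p)/3 (f(F, p) = -(F + F)*(p + (5 - 3))/6 = -2*F*(p + 2)/6 = -2*F*(2 + p)/6 = -F*(2 + p)/3)
-4629 + (f(3, 5) + x((-5)²))² = -4629 + (-⅓*3*(2 + 5) + √((-5)²))² = -4629 + (-⅓*3*7 + √25)² = -4629 + (-7 + 5)² = -4629 + (-2)² = -4629 + 4 = -4625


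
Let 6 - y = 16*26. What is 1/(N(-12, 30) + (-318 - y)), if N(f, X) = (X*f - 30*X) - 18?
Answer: -1/1186 ≈ -0.00084317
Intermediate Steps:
y = -410 (y = 6 - 16*26 = 6 - 1*416 = 6 - 416 = -410)
N(f, X) = -18 - 30*X + X*f (N(f, X) = (-30*X + X*f) - 18 = -18 - 30*X + X*f)
1/(N(-12, 30) + (-318 - y)) = 1/((-18 - 30*30 + 30*(-12)) + (-318 - 1*(-410))) = 1/((-18 - 900 - 360) + (-318 + 410)) = 1/(-1278 + 92) = 1/(-1186) = -1/1186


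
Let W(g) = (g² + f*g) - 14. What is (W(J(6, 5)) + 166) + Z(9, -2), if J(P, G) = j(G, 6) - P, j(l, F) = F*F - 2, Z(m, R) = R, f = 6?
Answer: 1102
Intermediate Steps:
j(l, F) = -2 + F² (j(l, F) = F² - 2 = -2 + F²)
J(P, G) = 34 - P (J(P, G) = (-2 + 6²) - P = (-2 + 36) - P = 34 - P)
W(g) = -14 + g² + 6*g (W(g) = (g² + 6*g) - 14 = -14 + g² + 6*g)
(W(J(6, 5)) + 166) + Z(9, -2) = ((-14 + (34 - 1*6)² + 6*(34 - 1*6)) + 166) - 2 = ((-14 + (34 - 6)² + 6*(34 - 6)) + 166) - 2 = ((-14 + 28² + 6*28) + 166) - 2 = ((-14 + 784 + 168) + 166) - 2 = (938 + 166) - 2 = 1104 - 2 = 1102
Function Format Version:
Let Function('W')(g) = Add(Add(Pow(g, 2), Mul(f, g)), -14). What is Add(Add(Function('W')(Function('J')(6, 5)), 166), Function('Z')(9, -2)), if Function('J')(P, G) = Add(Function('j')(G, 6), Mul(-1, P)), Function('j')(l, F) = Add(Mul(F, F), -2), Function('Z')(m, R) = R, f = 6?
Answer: 1102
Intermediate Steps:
Function('j')(l, F) = Add(-2, Pow(F, 2)) (Function('j')(l, F) = Add(Pow(F, 2), -2) = Add(-2, Pow(F, 2)))
Function('J')(P, G) = Add(34, Mul(-1, P)) (Function('J')(P, G) = Add(Add(-2, Pow(6, 2)), Mul(-1, P)) = Add(Add(-2, 36), Mul(-1, P)) = Add(34, Mul(-1, P)))
Function('W')(g) = Add(-14, Pow(g, 2), Mul(6, g)) (Function('W')(g) = Add(Add(Pow(g, 2), Mul(6, g)), -14) = Add(-14, Pow(g, 2), Mul(6, g)))
Add(Add(Function('W')(Function('J')(6, 5)), 166), Function('Z')(9, -2)) = Add(Add(Add(-14, Pow(Add(34, Mul(-1, 6)), 2), Mul(6, Add(34, Mul(-1, 6)))), 166), -2) = Add(Add(Add(-14, Pow(Add(34, -6), 2), Mul(6, Add(34, -6))), 166), -2) = Add(Add(Add(-14, Pow(28, 2), Mul(6, 28)), 166), -2) = Add(Add(Add(-14, 784, 168), 166), -2) = Add(Add(938, 166), -2) = Add(1104, -2) = 1102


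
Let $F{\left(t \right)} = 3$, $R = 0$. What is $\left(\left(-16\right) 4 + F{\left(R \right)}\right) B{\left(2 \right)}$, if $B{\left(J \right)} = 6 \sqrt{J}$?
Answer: $- 366 \sqrt{2} \approx -517.6$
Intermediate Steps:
$\left(\left(-16\right) 4 + F{\left(R \right)}\right) B{\left(2 \right)} = \left(\left(-16\right) 4 + 3\right) 6 \sqrt{2} = \left(-64 + 3\right) 6 \sqrt{2} = - 61 \cdot 6 \sqrt{2} = - 366 \sqrt{2}$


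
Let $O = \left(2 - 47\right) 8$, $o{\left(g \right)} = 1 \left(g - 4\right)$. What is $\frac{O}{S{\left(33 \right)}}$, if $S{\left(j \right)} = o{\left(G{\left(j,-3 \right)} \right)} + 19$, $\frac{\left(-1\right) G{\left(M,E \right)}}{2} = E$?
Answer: $- \frac{120}{7} \approx -17.143$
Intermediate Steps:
$G{\left(M,E \right)} = - 2 E$
$o{\left(g \right)} = -4 + g$ ($o{\left(g \right)} = 1 \left(-4 + g\right) = -4 + g$)
$O = -360$ ($O = \left(-45\right) 8 = -360$)
$S{\left(j \right)} = 21$ ($S{\left(j \right)} = \left(-4 - -6\right) + 19 = \left(-4 + 6\right) + 19 = 2 + 19 = 21$)
$\frac{O}{S{\left(33 \right)}} = - \frac{360}{21} = \left(-360\right) \frac{1}{21} = - \frac{120}{7}$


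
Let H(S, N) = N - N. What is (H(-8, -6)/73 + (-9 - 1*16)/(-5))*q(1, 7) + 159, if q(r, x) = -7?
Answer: 124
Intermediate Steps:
H(S, N) = 0
(H(-8, -6)/73 + (-9 - 1*16)/(-5))*q(1, 7) + 159 = (0/73 + (-9 - 1*16)/(-5))*(-7) + 159 = (0*(1/73) + (-9 - 16)*(-1/5))*(-7) + 159 = (0 - 25*(-1/5))*(-7) + 159 = (0 + 5)*(-7) + 159 = 5*(-7) + 159 = -35 + 159 = 124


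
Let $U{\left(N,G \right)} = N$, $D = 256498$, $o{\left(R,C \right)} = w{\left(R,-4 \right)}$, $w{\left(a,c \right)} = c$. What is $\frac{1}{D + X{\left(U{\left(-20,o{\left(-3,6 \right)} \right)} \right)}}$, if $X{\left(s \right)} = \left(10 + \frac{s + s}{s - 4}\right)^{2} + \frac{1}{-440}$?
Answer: $\frac{3960}{1016271071} \approx 3.8966 \cdot 10^{-6}$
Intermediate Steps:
$o{\left(R,C \right)} = -4$
$X{\left(s \right)} = - \frac{1}{440} + \left(10 + \frac{2 s}{-4 + s}\right)^{2}$ ($X{\left(s \right)} = \left(10 + \frac{2 s}{-4 + s}\right)^{2} - \frac{1}{440} = - \frac{1}{440} + \left(10 + \frac{2 s}{-4 + s}\right)^{2}$)
$\frac{1}{D + X{\left(U{\left(-20,o{\left(-3,6 \right)} \right)} \right)}} = \frac{1}{256498 - \left(\frac{1}{440} - \frac{16 \left(-10 + 3 \left(-20\right)\right)^{2}}{\left(-4 - 20\right)^{2}}\right)} = \frac{1}{256498 - \left(\frac{1}{440} - \frac{16 \left(-10 - 60\right)^{2}}{576}\right)} = \frac{1}{256498 - \left(\frac{1}{440} - 16 \left(-70\right)^{2} \cdot \frac{1}{576}\right)} = \frac{1}{256498 - \left(\frac{1}{440} - \frac{1225}{9}\right)} = \frac{1}{256498 + \left(- \frac{1}{440} + \frac{1225}{9}\right)} = \frac{1}{256498 + \frac{538991}{3960}} = \frac{1}{\frac{1016271071}{3960}} = \frac{3960}{1016271071}$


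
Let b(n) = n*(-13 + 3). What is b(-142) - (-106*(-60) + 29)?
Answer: -4969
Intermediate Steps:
b(n) = -10*n (b(n) = n*(-10) = -10*n)
b(-142) - (-106*(-60) + 29) = -10*(-142) - (-106*(-60) + 29) = 1420 - (6360 + 29) = 1420 - 1*6389 = 1420 - 6389 = -4969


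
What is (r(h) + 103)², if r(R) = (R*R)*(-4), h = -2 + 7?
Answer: 9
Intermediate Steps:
h = 5
r(R) = -4*R² (r(R) = R²*(-4) = -4*R²)
(r(h) + 103)² = (-4*5² + 103)² = (-4*25 + 103)² = (-100 + 103)² = 3² = 9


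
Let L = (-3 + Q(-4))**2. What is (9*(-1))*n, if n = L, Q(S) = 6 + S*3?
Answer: -729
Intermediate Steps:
Q(S) = 6 + 3*S
L = 81 (L = (-3 + (6 + 3*(-4)))**2 = (-3 + (6 - 12))**2 = (-3 - 6)**2 = (-9)**2 = 81)
n = 81
(9*(-1))*n = (9*(-1))*81 = -9*81 = -729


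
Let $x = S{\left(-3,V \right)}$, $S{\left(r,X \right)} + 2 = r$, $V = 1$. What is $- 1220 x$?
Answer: $6100$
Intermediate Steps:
$S{\left(r,X \right)} = -2 + r$
$x = -5$ ($x = -2 - 3 = -5$)
$- 1220 x = \left(-1220\right) \left(-5\right) = 6100$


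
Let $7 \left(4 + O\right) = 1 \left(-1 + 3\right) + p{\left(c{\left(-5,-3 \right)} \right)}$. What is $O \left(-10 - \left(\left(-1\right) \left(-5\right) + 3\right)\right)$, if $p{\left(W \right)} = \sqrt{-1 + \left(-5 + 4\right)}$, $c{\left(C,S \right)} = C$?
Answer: $\frac{468}{7} - \frac{18 i \sqrt{2}}{7} \approx 66.857 - 3.6366 i$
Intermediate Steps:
$p{\left(W \right)} = i \sqrt{2}$ ($p{\left(W \right)} = \sqrt{-1 - 1} = \sqrt{-2} = i \sqrt{2}$)
$O = - \frac{26}{7} + \frac{i \sqrt{2}}{7}$ ($O = -4 + \frac{1 \left(-1 + 3\right) + i \sqrt{2}}{7} = -4 + \frac{1 \cdot 2 + i \sqrt{2}}{7} = -4 + \frac{2 + i \sqrt{2}}{7} = -4 + \left(\frac{2}{7} + \frac{i \sqrt{2}}{7}\right) = - \frac{26}{7} + \frac{i \sqrt{2}}{7} \approx -3.7143 + 0.20203 i$)
$O \left(-10 - \left(\left(-1\right) \left(-5\right) + 3\right)\right) = \left(- \frac{26}{7} + \frac{i \sqrt{2}}{7}\right) \left(-10 - \left(\left(-1\right) \left(-5\right) + 3\right)\right) = \left(- \frac{26}{7} + \frac{i \sqrt{2}}{7}\right) \left(-10 - \left(5 + 3\right)\right) = \left(- \frac{26}{7} + \frac{i \sqrt{2}}{7}\right) \left(-10 - 8\right) = \left(- \frac{26}{7} + \frac{i \sqrt{2}}{7}\right) \left(-18\right) = \frac{468}{7} - \frac{18 i \sqrt{2}}{7}$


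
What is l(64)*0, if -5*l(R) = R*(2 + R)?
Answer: 0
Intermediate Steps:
l(R) = -R*(2 + R)/5
l(64)*0 = -⅕*64*(2 + 64)*0 = -⅕*64*66*0 = -4224/5*0 = 0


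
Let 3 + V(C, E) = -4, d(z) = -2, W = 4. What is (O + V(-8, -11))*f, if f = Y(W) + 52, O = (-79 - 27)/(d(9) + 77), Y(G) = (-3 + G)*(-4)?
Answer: -10096/25 ≈ -403.84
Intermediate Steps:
Y(G) = 12 - 4*G
V(C, E) = -7 (V(C, E) = -3 - 4 = -7)
O = -106/75 (O = (-79 - 27)/(-2 + 77) = -106/75 ≈ -1.4133)
f = 48 (f = (12 - 4*4) + 52 = (12 - 16) + 52 = -4 + 52 = 48)
(O + V(-8, -11))*f = (-106/75 - 7)*48 = -631/75*48 = -10096/25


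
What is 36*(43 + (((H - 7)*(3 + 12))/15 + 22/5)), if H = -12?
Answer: 5112/5 ≈ 1022.4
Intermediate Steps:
36*(43 + (((H - 7)*(3 + 12))/15 + 22/5)) = 36*(43 + (((-12 - 7)*(3 + 12))/15 + 22/5)) = 36*(43 + (-19*15*(1/15) + 22*(1/5))) = 36*(43 + (-285*1/15 + 22/5)) = 36*(43 + (-19 + 22/5)) = 36*(43 - 73/5) = 36*(142/5) = 5112/5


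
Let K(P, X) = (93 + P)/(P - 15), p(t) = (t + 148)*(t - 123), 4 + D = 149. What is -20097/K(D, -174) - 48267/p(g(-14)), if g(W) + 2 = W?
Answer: -1141063827/103972 ≈ -10975.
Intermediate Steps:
D = 145 (D = -4 + 149 = 145)
g(W) = -2 + W
p(t) = (-123 + t)*(148 + t) (p(t) = (148 + t)*(-123 + t) = (-123 + t)*(148 + t))
K(P, X) = (93 + P)/(-15 + P)
-20097/K(D, -174) - 48267/p(g(-14)) = -20097*(-15 + 145)/(93 + 145) - 48267/(-18204 + (-2 - 14)**2 + 25*(-2 - 14)) = -20097/(238/130) - 48267/(-18204 + (-16)**2 + 25*(-16)) = -20097/((1/130)*238) - 48267/(-18204 + 256 - 400) = -20097/119/65 - 48267/(-18348) = -20097*65/119 - 48267*(-1/18348) = -186615/17 + 16089/6116 = -1141063827/103972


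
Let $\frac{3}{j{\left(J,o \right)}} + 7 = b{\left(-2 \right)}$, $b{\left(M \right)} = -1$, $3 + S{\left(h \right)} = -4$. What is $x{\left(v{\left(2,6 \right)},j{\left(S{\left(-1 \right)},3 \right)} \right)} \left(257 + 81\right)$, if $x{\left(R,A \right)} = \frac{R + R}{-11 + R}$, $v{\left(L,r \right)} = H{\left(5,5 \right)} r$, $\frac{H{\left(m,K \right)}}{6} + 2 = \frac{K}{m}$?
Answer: $\frac{24336}{47} \approx 517.79$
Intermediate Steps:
$H{\left(m,K \right)} = -12 + \frac{6 K}{m}$ ($H{\left(m,K \right)} = -12 + 6 \frac{K}{m} = -12 + \frac{6 K}{m}$)
$S{\left(h \right)} = -7$ ($S{\left(h \right)} = -3 - 4 = -7$)
$v{\left(L,r \right)} = - 6 r$ ($v{\left(L,r \right)} = \left(-12 + 6 \cdot 5 \cdot \frac{1}{5}\right) r = \left(-12 + 6\right) r = - 6 r$)
$j{\left(J,o \right)} = - \frac{3}{8}$ ($j{\left(J,o \right)} = \frac{3}{-7 - 1} = \frac{3}{-8} = 3 \left(- \frac{1}{8}\right) = - \frac{3}{8}$)
$x{\left(R,A \right)} = \frac{2 R}{-11 + R}$
$x{\left(v{\left(2,6 \right)},j{\left(S{\left(-1 \right)},3 \right)} \right)} \left(257 + 81\right) = \frac{2 \left(\left(-6\right) 6\right)}{-11 - 36} \left(257 + 81\right) = 2 \left(-36\right) \frac{1}{-11 - 36} \cdot 338 = 2 \left(-36\right) \frac{1}{-47} \cdot 338 = 2 \left(-36\right) \left(- \frac{1}{47}\right) 338 = \frac{72}{47} \cdot 338 = \frac{24336}{47}$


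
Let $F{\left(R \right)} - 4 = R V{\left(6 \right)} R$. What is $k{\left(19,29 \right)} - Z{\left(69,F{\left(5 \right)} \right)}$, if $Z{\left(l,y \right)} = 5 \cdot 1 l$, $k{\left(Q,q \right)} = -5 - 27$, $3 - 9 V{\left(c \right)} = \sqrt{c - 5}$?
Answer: $-377$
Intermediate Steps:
$V{\left(c \right)} = \frac{1}{3} - \frac{\sqrt{-5 + c}}{9}$ ($V{\left(c \right)} = \frac{1}{3} - \frac{\sqrt{c - 5}}{9} = \frac{1}{3} - \frac{\sqrt{-5 + c}}{9}$)
$k{\left(Q,q \right)} = -32$
$F{\left(R \right)} = 4 + \frac{2 R^{2}}{9}$ ($F{\left(R \right)} = 4 + R \left(\frac{1}{3} - \frac{\sqrt{-5 + 6}}{9}\right) R = 4 + R \left(\frac{1}{3} - \frac{\sqrt{1}}{9}\right) R = 4 + R \left(\frac{1}{3} - \frac{1}{9}\right) R = 4 + R \frac{2}{9} R = 4 + \frac{2 R}{9} R = 4 + \frac{2 R^{2}}{9}$)
$Z{\left(l,y \right)} = 5 l$
$k{\left(19,29 \right)} - Z{\left(69,F{\left(5 \right)} \right)} = -32 - 5 \cdot 69 = -32 - 345 = -377$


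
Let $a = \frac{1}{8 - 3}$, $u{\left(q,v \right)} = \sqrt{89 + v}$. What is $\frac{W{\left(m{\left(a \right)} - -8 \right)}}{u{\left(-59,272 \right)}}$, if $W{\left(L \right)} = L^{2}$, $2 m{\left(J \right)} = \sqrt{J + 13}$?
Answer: $\frac{\left(80 + \sqrt{330}\right)^{2}}{1900} \approx 5.0719$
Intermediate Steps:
$a = \frac{1}{5} \approx 0.2$
$m{\left(J \right)} = \frac{\sqrt{13 + J}}{2}$ ($m{\left(J \right)} = \frac{\sqrt{J + 13}}{2} = \frac{\sqrt{13 + J}}{2}$)
$\frac{W{\left(m{\left(a \right)} - -8 \right)}}{u{\left(-59,272 \right)}} = \frac{\left(\frac{\sqrt{13 + \frac{1}{5}}}{2} - -8\right)^{2}}{\sqrt{89 + 272}} = \frac{\left(\frac{\sqrt{\frac{66}{5}}}{2} + 8\right)^{2}}{\sqrt{361}} = \frac{\left(\frac{\frac{1}{5} \sqrt{330}}{2} + 8\right)^{2}}{19} = \left(\frac{\sqrt{330}}{10} + 8\right)^{2} \cdot \frac{1}{19} = \left(8 + \frac{\sqrt{330}}{10}\right)^{2} \cdot \frac{1}{19} = \frac{\left(8 + \frac{\sqrt{330}}{10}\right)^{2}}{19}$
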